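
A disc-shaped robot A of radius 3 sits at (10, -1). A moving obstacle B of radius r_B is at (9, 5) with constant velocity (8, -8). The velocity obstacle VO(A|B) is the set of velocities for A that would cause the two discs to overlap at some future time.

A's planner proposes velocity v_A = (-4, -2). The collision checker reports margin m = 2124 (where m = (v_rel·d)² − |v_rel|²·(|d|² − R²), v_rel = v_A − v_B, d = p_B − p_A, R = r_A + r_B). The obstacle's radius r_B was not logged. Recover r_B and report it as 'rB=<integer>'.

m = 2124
d = (-1, 6);  v_rel = (-12, 6),  |v_rel|² = 180
v_rel×d = (-12)·(6) − (6)·(-1) = -66
since m = R²·180 − (-66)²:  R² = (4356 + 2124) / 180 = 36
R = √36 = 6  ⇒  r_B = 6 − 3 = 3

rB=3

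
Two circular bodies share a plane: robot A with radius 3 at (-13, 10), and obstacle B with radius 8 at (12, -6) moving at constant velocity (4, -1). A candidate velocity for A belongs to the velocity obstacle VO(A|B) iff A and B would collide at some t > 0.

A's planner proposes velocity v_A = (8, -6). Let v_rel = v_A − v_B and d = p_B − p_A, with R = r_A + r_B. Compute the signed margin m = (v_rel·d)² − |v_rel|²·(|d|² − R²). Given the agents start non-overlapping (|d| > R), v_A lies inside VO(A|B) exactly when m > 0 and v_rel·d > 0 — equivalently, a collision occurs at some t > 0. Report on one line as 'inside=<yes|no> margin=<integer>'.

d = (25, -16),  |d|² = 881;  R = 3+8 = 11,  c = 881−11² = 760
v_rel = (4, -5),  |v_rel|² = 41;  v_rel·d = (4)·(25) + (-5)·(-16) = 180
41·t² − 360·t + 760 = 0  ⇒  m = 180² − 41·760 = 1240
m = 1240 > 0,  v_rel·d = 180 > 0  ⇒  inside

inside=yes margin=1240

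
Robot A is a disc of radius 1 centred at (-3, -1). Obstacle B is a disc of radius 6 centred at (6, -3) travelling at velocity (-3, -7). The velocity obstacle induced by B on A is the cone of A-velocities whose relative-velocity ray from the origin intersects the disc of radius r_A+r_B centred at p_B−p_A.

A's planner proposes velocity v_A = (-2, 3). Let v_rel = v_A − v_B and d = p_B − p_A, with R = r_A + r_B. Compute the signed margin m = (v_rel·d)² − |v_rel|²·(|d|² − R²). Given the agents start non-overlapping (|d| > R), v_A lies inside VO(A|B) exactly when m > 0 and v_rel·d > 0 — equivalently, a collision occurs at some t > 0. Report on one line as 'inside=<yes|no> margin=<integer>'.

d = (9, -2),  |d|² = 85;  R = 1+6 = 7,  c = 85−7² = 36
v_rel = (1, 10),  |v_rel|² = 101;  v_rel·d = (1)·(9) + (10)·(-2) = -11
101·t² + 22·t + 36 = 0  ⇒  m = (-11)² − 101·36 = -3515
m = -3515 < 0,  v_rel·d = -11 < 0  ⇒  outside

inside=no margin=-3515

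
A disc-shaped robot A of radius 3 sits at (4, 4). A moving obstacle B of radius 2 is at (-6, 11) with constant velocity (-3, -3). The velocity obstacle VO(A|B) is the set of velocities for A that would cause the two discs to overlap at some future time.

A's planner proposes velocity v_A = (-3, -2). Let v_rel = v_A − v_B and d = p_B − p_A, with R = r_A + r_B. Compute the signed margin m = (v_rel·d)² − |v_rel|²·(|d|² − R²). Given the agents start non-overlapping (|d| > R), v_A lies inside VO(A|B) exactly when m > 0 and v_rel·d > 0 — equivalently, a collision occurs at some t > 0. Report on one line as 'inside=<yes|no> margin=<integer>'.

d = (-10, 7),  |d|² = 149;  R = 3+2 = 5,  c = 149−5² = 124
v_rel = (0, 1),  |v_rel|² = 1;  v_rel·d = (0)·(-10) + (1)·(7) = 7
1·t² − 14·t + 124 = 0  ⇒  m = 7² − 1·124 = -75
m = -75 < 0,  v_rel·d = 7 > 0  ⇒  outside

inside=no margin=-75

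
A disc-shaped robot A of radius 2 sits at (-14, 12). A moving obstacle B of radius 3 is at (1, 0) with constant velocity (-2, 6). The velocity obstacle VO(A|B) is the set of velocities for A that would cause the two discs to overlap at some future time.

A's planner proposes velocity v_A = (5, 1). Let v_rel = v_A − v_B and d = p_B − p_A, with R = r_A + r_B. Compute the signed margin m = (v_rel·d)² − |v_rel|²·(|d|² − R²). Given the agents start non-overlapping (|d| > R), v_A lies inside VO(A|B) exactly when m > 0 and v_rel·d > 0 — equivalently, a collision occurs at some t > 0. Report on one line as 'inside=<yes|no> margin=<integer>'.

d = (15, -12),  |d|² = 369;  R = 2+3 = 5,  c = 369−5² = 344
v_rel = (7, -5),  |v_rel|² = 74;  v_rel·d = (7)·(15) + (-5)·(-12) = 165
74·t² − 330·t + 344 = 0  ⇒  m = 165² − 74·344 = 1769
m = 1769 > 0,  v_rel·d = 165 > 0  ⇒  inside

inside=yes margin=1769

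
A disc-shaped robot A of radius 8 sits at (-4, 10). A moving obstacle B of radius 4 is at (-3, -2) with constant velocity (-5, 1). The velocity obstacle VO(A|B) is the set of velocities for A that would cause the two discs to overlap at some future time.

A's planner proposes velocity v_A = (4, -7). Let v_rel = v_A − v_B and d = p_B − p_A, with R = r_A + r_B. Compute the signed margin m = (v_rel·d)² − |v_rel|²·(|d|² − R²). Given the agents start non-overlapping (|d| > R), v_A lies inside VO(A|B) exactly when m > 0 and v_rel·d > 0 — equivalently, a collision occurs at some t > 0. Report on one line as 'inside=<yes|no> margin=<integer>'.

d = (1, -12),  |d|² = 145;  R = 8+4 = 12,  c = 145−12² = 1
v_rel = (9, -8),  |v_rel|² = 145;  v_rel·d = (9)·(1) + (-8)·(-12) = 105
145·t² − 210·t + 1 = 0  ⇒  m = 105² − 145·1 = 10880
m = 10880 > 0,  v_rel·d = 105 > 0  ⇒  inside

inside=yes margin=10880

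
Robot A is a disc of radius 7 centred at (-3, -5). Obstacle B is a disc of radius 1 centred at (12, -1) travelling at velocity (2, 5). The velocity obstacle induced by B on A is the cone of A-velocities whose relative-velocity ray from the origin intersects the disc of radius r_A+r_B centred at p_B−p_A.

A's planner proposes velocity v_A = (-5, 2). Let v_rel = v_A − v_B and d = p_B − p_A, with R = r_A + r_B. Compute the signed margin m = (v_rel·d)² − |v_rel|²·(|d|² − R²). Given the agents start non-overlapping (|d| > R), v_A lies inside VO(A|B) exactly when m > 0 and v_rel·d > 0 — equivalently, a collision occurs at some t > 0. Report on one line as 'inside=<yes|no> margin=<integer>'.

d = (15, 4),  |d|² = 241;  R = 7+1 = 8,  c = 241−8² = 177
v_rel = (-7, -3),  |v_rel|² = 58;  v_rel·d = (-7)·(15) + (-3)·(4) = -117
58·t² + 234·t + 177 = 0  ⇒  m = (-117)² − 58·177 = 3423
m = 3423 > 0,  v_rel·d = -117 < 0  ⇒  outside

inside=no margin=3423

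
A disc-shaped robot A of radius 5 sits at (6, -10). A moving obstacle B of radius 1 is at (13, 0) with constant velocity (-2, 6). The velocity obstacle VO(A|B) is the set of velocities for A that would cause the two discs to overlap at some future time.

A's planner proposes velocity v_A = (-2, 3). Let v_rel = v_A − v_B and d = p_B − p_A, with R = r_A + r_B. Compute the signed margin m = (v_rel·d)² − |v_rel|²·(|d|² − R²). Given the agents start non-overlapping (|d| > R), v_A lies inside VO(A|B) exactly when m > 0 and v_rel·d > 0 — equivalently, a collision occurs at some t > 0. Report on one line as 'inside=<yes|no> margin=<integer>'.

d = (7, 10),  |d|² = 149;  R = 5+1 = 6,  c = 149−6² = 113
v_rel = (0, -3),  |v_rel|² = 9;  v_rel·d = (0)·(7) + (-3)·(10) = -30
9·t² + 60·t + 113 = 0  ⇒  m = (-30)² − 9·113 = -117
m = -117 < 0,  v_rel·d = -30 < 0  ⇒  outside

inside=no margin=-117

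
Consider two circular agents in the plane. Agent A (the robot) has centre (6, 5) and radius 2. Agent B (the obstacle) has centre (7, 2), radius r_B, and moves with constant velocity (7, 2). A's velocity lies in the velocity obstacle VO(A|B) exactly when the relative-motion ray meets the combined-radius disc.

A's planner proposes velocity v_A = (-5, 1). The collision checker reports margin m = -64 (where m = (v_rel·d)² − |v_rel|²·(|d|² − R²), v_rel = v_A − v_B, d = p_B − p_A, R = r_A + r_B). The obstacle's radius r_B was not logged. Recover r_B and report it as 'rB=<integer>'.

m = -64
d = (1, -3);  v_rel = (-12, -1),  |v_rel|² = 145
v_rel×d = (-12)·(-3) − (-1)·(1) = 37
since m = R²·145 − 37²:  R² = (1369 + -64) / 145 = 9
R = √9 = 3  ⇒  r_B = 3 − 2 = 1

rB=1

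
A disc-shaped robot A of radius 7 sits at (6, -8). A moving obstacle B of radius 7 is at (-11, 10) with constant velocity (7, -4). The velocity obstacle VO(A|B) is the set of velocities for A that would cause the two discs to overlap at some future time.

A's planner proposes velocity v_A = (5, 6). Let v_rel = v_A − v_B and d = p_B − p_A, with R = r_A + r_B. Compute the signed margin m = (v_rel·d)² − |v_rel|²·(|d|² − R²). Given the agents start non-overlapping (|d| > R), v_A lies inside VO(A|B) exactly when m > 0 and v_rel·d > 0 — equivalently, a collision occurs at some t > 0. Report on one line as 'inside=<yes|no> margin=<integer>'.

d = (-17, 18),  |d|² = 613;  R = 7+7 = 14,  c = 613−14² = 417
v_rel = (-2, 10),  |v_rel|² = 104;  v_rel·d = (-2)·(-17) + (10)·(18) = 214
104·t² − 428·t + 417 = 0  ⇒  m = 214² − 104·417 = 2428
m = 2428 > 0,  v_rel·d = 214 > 0  ⇒  inside

inside=yes margin=2428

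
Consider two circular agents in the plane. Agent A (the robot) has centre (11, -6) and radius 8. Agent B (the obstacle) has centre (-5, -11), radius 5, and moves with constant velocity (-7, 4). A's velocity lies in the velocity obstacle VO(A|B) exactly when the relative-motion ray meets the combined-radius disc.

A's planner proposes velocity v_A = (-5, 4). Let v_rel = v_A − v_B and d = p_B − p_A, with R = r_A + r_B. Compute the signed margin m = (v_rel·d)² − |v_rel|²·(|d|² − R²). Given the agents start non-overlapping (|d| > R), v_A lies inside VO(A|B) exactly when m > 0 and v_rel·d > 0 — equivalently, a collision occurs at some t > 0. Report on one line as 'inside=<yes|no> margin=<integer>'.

d = (-16, -5),  |d|² = 281;  R = 8+5 = 13,  c = 281−13² = 112
v_rel = (2, 0),  |v_rel|² = 4;  v_rel·d = (2)·(-16) + (0)·(-5) = -32
4·t² + 64·t + 112 = 0  ⇒  m = (-32)² − 4·112 = 576
m = 576 > 0,  v_rel·d = -32 < 0  ⇒  outside

inside=no margin=576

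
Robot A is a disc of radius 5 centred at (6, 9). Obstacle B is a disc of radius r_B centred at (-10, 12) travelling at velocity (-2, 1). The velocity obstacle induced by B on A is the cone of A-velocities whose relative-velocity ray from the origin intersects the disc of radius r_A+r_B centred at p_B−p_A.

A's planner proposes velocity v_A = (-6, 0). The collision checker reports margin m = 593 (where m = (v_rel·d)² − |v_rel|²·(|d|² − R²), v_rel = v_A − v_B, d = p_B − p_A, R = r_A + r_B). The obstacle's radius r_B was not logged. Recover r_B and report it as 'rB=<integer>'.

m = 593
d = (-16, 3);  v_rel = (-4, -1),  |v_rel|² = 17
v_rel×d = (-4)·(3) − (-1)·(-16) = -28
since m = R²·17 − (-28)²:  R² = (784 + 593) / 17 = 81
R = √81 = 9  ⇒  r_B = 9 − 5 = 4

rB=4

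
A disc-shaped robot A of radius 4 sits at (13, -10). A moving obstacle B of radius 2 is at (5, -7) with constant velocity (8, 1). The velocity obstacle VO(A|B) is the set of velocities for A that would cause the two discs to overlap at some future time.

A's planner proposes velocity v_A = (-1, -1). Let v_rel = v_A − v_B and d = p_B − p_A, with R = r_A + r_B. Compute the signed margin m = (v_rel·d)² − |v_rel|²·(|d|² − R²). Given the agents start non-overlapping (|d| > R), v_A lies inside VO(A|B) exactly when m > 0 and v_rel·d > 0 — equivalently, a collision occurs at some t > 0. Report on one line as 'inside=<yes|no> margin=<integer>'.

d = (-8, 3),  |d|² = 73;  R = 4+2 = 6,  c = 73−6² = 37
v_rel = (-9, -2),  |v_rel|² = 85;  v_rel·d = (-9)·(-8) + (-2)·(3) = 66
85·t² − 132·t + 37 = 0  ⇒  m = 66² − 85·37 = 1211
m = 1211 > 0,  v_rel·d = 66 > 0  ⇒  inside

inside=yes margin=1211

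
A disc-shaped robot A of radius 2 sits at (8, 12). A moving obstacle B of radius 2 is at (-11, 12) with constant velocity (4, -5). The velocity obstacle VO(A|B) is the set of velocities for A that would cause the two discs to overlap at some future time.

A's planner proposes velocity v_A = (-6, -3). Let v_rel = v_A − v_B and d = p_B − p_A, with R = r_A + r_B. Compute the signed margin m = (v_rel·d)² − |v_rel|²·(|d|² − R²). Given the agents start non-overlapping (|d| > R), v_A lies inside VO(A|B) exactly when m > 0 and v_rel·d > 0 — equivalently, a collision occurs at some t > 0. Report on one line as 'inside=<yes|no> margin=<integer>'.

d = (-19, 0),  |d|² = 361;  R = 2+2 = 4,  c = 361−4² = 345
v_rel = (-10, 2),  |v_rel|² = 104;  v_rel·d = (-10)·(-19) + (2)·(0) = 190
104·t² − 380·t + 345 = 0  ⇒  m = 190² − 104·345 = 220
m = 220 > 0,  v_rel·d = 190 > 0  ⇒  inside

inside=yes margin=220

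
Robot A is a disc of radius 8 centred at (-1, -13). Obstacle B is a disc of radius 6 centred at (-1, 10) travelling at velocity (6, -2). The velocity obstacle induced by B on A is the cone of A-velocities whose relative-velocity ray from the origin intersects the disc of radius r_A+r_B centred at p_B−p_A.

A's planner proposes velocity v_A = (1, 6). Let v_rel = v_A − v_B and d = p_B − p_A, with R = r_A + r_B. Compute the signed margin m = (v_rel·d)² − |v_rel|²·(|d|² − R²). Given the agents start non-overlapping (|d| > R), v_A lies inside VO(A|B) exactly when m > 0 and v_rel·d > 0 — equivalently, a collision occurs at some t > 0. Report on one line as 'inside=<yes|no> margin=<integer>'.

d = (0, 23),  |d|² = 529;  R = 8+6 = 14,  c = 529−14² = 333
v_rel = (-5, 8),  |v_rel|² = 89;  v_rel·d = (-5)·(0) + (8)·(23) = 184
89·t² − 368·t + 333 = 0  ⇒  m = 184² − 89·333 = 4219
m = 4219 > 0,  v_rel·d = 184 > 0  ⇒  inside

inside=yes margin=4219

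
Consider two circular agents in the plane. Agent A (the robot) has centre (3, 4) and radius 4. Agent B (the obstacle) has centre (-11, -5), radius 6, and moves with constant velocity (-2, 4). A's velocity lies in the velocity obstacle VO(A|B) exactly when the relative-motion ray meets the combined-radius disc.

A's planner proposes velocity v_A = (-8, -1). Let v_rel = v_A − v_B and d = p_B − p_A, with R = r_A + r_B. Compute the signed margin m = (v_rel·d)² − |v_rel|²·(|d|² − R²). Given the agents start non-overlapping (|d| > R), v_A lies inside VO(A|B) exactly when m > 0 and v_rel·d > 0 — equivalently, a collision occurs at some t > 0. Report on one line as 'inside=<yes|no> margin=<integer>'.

d = (-14, -9),  |d|² = 277;  R = 4+6 = 10,  c = 277−10² = 177
v_rel = (-6, -5),  |v_rel|² = 61;  v_rel·d = (-6)·(-14) + (-5)·(-9) = 129
61·t² − 258·t + 177 = 0  ⇒  m = 129² − 61·177 = 5844
m = 5844 > 0,  v_rel·d = 129 > 0  ⇒  inside

inside=yes margin=5844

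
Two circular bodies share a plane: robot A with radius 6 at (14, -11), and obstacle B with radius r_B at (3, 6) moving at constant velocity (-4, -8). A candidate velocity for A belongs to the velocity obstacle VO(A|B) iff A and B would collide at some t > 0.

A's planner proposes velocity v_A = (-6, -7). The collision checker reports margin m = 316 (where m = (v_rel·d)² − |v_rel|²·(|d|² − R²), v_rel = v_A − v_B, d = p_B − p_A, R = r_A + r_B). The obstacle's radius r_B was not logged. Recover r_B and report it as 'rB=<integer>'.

m = 316
d = (-11, 17);  v_rel = (-2, 1),  |v_rel|² = 5
v_rel×d = (-2)·(17) − (1)·(-11) = -23
since m = R²·5 − (-23)²:  R² = (529 + 316) / 5 = 169
R = √169 = 13  ⇒  r_B = 13 − 6 = 7

rB=7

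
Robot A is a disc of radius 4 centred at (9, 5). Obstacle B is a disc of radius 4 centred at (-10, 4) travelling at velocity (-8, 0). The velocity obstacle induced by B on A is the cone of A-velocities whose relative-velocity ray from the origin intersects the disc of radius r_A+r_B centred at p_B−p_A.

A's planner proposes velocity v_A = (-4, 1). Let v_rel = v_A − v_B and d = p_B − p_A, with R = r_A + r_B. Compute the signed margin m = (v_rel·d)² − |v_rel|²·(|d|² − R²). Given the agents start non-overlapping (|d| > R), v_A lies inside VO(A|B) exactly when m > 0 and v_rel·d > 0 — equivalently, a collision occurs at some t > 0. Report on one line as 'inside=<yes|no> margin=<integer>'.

d = (-19, -1),  |d|² = 362;  R = 4+4 = 8,  c = 362−8² = 298
v_rel = (4, 1),  |v_rel|² = 17;  v_rel·d = (4)·(-19) + (1)·(-1) = -77
17·t² + 154·t + 298 = 0  ⇒  m = (-77)² − 17·298 = 863
m = 863 > 0,  v_rel·d = -77 < 0  ⇒  outside

inside=no margin=863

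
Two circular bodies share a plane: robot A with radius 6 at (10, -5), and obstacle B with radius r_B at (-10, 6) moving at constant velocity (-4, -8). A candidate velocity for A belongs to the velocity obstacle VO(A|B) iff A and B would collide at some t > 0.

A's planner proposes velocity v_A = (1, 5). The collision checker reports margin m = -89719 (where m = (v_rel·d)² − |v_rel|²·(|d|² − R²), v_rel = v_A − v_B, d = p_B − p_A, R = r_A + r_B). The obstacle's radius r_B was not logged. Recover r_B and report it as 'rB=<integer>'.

m = -89719
d = (-20, 11);  v_rel = (5, 13),  |v_rel|² = 194
v_rel×d = (5)·(11) − (13)·(-20) = 315
since m = R²·194 − 315²:  R² = (99225 + -89719) / 194 = 49
R = √49 = 7  ⇒  r_B = 7 − 6 = 1

rB=1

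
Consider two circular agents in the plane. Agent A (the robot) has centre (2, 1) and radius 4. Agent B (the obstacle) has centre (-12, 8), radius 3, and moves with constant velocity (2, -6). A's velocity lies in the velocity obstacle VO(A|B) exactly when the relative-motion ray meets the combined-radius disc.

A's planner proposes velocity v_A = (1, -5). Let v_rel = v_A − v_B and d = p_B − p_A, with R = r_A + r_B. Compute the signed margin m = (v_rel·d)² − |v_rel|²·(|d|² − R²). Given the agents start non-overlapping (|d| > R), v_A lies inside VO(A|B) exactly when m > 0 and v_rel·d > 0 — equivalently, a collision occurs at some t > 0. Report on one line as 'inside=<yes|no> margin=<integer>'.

d = (-14, 7),  |d|² = 245;  R = 4+3 = 7,  c = 245−7² = 196
v_rel = (-1, 1),  |v_rel|² = 2;  v_rel·d = (-1)·(-14) + (1)·(7) = 21
2·t² − 42·t + 196 = 0  ⇒  m = 21² − 2·196 = 49
m = 49 > 0,  v_rel·d = 21 > 0  ⇒  inside

inside=yes margin=49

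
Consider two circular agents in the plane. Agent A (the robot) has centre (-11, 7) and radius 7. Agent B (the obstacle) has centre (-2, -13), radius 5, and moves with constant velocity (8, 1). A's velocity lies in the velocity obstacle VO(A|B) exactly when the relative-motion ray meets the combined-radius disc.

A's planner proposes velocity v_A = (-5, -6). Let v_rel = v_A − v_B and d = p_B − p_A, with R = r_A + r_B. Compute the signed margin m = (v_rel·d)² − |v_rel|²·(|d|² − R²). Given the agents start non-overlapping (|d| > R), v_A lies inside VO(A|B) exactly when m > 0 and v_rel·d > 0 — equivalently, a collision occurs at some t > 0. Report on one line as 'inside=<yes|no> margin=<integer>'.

d = (9, -20),  |d|² = 481;  R = 7+5 = 12,  c = 481−12² = 337
v_rel = (-13, -7),  |v_rel|² = 218;  v_rel·d = (-13)·(9) + (-7)·(-20) = 23
218·t² − 46·t + 337 = 0  ⇒  m = 23² − 218·337 = -72937
m = -72937 < 0,  v_rel·d = 23 > 0  ⇒  outside

inside=no margin=-72937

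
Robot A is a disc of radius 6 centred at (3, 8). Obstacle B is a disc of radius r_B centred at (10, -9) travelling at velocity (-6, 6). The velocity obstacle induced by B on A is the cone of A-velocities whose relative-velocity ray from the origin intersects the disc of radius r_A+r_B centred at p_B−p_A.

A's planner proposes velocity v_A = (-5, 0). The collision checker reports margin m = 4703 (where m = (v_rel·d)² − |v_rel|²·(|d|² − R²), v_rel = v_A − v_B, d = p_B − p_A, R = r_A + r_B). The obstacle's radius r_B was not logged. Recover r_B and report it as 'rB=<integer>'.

m = 4703
d = (7, -17);  v_rel = (1, -6),  |v_rel|² = 37
v_rel×d = (1)·(-17) − (-6)·(7) = 25
since m = R²·37 − 25²:  R² = (625 + 4703) / 37 = 144
R = √144 = 12  ⇒  r_B = 12 − 6 = 6

rB=6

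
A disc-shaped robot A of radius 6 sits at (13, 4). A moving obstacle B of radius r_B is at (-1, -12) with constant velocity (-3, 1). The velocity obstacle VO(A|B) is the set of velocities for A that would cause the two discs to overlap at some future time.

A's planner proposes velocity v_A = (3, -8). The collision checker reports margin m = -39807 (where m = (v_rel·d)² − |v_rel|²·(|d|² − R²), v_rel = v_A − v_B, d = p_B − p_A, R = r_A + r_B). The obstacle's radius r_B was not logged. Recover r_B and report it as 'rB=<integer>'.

m = -39807
d = (-14, -16);  v_rel = (6, -9),  |v_rel|² = 117
v_rel×d = (6)·(-16) − (-9)·(-14) = -222
since m = R²·117 − (-222)²:  R² = (49284 + -39807) / 117 = 81
R = √81 = 9  ⇒  r_B = 9 − 6 = 3

rB=3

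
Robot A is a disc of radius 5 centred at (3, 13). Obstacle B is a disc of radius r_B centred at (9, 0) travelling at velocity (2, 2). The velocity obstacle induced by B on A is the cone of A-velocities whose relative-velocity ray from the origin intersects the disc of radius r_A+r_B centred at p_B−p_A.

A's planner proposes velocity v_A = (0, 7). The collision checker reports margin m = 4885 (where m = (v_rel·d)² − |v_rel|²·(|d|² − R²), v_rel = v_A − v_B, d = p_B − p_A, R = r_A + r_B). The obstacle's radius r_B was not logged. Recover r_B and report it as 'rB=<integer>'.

m = 4885
d = (6, -13);  v_rel = (-2, 5),  |v_rel|² = 29
v_rel×d = (-2)·(-13) − (5)·(6) = -4
since m = R²·29 − (-4)²:  R² = (16 + 4885) / 29 = 169
R = √169 = 13  ⇒  r_B = 13 − 5 = 8

rB=8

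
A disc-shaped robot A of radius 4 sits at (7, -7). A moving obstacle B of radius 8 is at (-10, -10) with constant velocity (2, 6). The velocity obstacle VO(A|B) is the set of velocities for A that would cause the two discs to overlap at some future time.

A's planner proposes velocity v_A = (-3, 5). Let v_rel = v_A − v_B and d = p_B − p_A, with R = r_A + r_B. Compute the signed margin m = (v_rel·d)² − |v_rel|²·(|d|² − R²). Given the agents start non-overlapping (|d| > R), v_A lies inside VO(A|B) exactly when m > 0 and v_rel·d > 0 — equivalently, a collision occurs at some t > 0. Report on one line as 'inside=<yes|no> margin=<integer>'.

d = (-17, -3),  |d|² = 298;  R = 4+8 = 12,  c = 298−12² = 154
v_rel = (-5, -1),  |v_rel|² = 26;  v_rel·d = (-5)·(-17) + (-1)·(-3) = 88
26·t² − 176·t + 154 = 0  ⇒  m = 88² − 26·154 = 3740
m = 3740 > 0,  v_rel·d = 88 > 0  ⇒  inside

inside=yes margin=3740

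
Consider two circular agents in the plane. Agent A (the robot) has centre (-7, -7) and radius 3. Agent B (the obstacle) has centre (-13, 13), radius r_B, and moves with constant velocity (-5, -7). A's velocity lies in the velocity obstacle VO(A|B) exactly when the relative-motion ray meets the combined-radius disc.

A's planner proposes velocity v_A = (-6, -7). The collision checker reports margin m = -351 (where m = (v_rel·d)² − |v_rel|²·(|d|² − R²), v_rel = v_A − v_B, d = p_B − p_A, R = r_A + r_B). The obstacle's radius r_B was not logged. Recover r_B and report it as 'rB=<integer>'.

m = -351
d = (-6, 20);  v_rel = (-1, 0),  |v_rel|² = 1
v_rel×d = (-1)·(20) − (0)·(-6) = -20
since m = R²·1 − (-20)²:  R² = (400 + -351) / 1 = 49
R = √49 = 7  ⇒  r_B = 7 − 3 = 4

rB=4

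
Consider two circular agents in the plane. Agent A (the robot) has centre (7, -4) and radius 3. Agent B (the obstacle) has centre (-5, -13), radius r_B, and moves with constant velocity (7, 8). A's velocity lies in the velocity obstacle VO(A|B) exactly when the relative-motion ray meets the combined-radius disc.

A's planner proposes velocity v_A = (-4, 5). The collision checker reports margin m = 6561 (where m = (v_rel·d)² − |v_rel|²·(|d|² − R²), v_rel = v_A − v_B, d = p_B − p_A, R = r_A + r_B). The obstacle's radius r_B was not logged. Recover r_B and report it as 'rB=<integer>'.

m = 6561
d = (-12, -9);  v_rel = (-11, -3),  |v_rel|² = 130
v_rel×d = (-11)·(-9) − (-3)·(-12) = 63
since m = R²·130 − 63²:  R² = (3969 + 6561) / 130 = 81
R = √81 = 9  ⇒  r_B = 9 − 3 = 6

rB=6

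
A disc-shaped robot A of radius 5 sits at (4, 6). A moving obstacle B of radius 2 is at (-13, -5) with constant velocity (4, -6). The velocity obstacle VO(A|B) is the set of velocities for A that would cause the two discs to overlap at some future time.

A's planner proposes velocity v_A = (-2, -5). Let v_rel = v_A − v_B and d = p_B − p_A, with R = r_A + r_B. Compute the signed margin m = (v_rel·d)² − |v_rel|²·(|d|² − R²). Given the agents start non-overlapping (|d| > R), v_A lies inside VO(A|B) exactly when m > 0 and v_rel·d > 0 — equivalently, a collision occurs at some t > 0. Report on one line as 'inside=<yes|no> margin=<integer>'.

d = (-17, -11),  |d|² = 410;  R = 5+2 = 7,  c = 410−7² = 361
v_rel = (-6, 1),  |v_rel|² = 37;  v_rel·d = (-6)·(-17) + (1)·(-11) = 91
37·t² − 182·t + 361 = 0  ⇒  m = 91² − 37·361 = -5076
m = -5076 < 0,  v_rel·d = 91 > 0  ⇒  outside

inside=no margin=-5076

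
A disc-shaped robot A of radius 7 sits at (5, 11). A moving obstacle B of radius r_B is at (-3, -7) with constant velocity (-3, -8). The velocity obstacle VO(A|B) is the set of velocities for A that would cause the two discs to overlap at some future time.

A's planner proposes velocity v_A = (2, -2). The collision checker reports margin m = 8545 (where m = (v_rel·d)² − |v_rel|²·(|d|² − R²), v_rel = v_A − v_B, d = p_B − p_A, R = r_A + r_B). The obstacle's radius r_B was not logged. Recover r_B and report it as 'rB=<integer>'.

m = 8545
d = (-8, -18);  v_rel = (5, 6),  |v_rel|² = 61
v_rel×d = (5)·(-18) − (6)·(-8) = -42
since m = R²·61 − (-42)²:  R² = (1764 + 8545) / 61 = 169
R = √169 = 13  ⇒  r_B = 13 − 7 = 6

rB=6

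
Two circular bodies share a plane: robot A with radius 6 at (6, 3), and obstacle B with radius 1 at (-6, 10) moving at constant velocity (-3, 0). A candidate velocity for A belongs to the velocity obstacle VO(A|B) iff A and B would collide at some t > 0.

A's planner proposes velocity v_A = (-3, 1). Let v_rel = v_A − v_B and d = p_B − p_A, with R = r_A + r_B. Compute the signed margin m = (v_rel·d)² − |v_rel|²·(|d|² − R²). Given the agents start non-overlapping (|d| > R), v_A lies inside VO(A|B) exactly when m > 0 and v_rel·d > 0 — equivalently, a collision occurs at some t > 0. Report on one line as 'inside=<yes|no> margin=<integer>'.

d = (-12, 7),  |d|² = 193;  R = 6+1 = 7,  c = 193−7² = 144
v_rel = (0, 1),  |v_rel|² = 1;  v_rel·d = (0)·(-12) + (1)·(7) = 7
1·t² − 14·t + 144 = 0  ⇒  m = 7² − 1·144 = -95
m = -95 < 0,  v_rel·d = 7 > 0  ⇒  outside

inside=no margin=-95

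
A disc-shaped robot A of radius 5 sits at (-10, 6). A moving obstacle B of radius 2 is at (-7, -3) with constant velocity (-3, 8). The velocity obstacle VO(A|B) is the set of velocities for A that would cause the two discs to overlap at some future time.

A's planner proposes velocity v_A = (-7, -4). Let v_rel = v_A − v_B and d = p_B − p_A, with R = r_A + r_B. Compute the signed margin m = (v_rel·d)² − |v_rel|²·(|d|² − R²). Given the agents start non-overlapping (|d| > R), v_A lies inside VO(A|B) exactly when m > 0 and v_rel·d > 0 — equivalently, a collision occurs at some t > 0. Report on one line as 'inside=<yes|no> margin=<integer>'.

d = (3, -9),  |d|² = 90;  R = 5+2 = 7,  c = 90−7² = 41
v_rel = (-4, -12),  |v_rel|² = 160;  v_rel·d = (-4)·(3) + (-12)·(-9) = 96
160·t² − 192·t + 41 = 0  ⇒  m = 96² − 160·41 = 2656
m = 2656 > 0,  v_rel·d = 96 > 0  ⇒  inside

inside=yes margin=2656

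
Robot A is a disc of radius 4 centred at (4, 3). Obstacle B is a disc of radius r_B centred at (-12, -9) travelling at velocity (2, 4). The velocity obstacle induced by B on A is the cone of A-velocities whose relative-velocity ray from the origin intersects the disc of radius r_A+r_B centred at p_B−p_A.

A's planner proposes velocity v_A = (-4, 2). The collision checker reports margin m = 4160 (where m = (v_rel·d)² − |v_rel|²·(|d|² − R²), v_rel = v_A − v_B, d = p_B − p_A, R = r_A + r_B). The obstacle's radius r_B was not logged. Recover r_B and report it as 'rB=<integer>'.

m = 4160
d = (-16, -12);  v_rel = (-6, -2),  |v_rel|² = 40
v_rel×d = (-6)·(-12) − (-2)·(-16) = 40
since m = R²·40 − 40²:  R² = (1600 + 4160) / 40 = 144
R = √144 = 12  ⇒  r_B = 12 − 4 = 8

rB=8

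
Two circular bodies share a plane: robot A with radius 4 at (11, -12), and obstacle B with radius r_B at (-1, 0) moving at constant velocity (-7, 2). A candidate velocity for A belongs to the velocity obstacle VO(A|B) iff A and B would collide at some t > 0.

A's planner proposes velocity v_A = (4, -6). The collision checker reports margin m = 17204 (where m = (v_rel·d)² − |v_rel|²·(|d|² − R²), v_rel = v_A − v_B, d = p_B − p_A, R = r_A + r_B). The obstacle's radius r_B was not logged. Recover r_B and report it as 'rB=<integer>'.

m = 17204
d = (-12, 12);  v_rel = (11, -8),  |v_rel|² = 185
v_rel×d = (11)·(12) − (-8)·(-12) = 36
since m = R²·185 − 36²:  R² = (1296 + 17204) / 185 = 100
R = √100 = 10  ⇒  r_B = 10 − 4 = 6

rB=6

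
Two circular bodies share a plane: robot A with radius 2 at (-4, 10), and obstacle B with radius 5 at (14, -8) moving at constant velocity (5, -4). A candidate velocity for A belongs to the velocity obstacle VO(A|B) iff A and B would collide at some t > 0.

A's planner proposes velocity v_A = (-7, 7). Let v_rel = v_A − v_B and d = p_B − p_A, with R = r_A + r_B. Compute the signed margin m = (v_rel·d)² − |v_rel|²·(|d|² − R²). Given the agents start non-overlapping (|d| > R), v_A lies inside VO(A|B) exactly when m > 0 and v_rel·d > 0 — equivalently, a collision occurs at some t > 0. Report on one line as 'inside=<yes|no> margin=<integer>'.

d = (18, -18),  |d|² = 648;  R = 2+5 = 7,  c = 648−7² = 599
v_rel = (-12, 11),  |v_rel|² = 265;  v_rel·d = (-12)·(18) + (11)·(-18) = -414
265·t² + 828·t + 599 = 0  ⇒  m = (-414)² − 265·599 = 12661
m = 12661 > 0,  v_rel·d = -414 < 0  ⇒  outside

inside=no margin=12661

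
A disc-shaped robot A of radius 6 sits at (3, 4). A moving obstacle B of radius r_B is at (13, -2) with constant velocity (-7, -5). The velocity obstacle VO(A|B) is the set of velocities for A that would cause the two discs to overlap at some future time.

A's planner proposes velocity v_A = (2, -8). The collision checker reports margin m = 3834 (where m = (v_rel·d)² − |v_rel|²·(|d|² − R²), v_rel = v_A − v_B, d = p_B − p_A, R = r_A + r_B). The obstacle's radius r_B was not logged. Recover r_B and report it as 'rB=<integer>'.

m = 3834
d = (10, -6);  v_rel = (9, -3),  |v_rel|² = 90
v_rel×d = (9)·(-6) − (-3)·(10) = -24
since m = R²·90 − (-24)²:  R² = (576 + 3834) / 90 = 49
R = √49 = 7  ⇒  r_B = 7 − 6 = 1

rB=1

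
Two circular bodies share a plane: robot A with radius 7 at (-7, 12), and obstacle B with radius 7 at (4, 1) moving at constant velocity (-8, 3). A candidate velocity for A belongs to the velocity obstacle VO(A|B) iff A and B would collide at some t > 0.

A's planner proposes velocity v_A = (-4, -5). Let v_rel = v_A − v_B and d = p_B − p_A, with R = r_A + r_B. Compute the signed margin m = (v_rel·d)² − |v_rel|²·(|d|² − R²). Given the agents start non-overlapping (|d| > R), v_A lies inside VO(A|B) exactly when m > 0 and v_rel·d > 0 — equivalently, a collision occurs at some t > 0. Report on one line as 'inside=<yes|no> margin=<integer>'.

d = (11, -11),  |d|² = 242;  R = 7+7 = 14,  c = 242−14² = 46
v_rel = (4, -8),  |v_rel|² = 80;  v_rel·d = (4)·(11) + (-8)·(-11) = 132
80·t² − 264·t + 46 = 0  ⇒  m = 132² − 80·46 = 13744
m = 13744 > 0,  v_rel·d = 132 > 0  ⇒  inside

inside=yes margin=13744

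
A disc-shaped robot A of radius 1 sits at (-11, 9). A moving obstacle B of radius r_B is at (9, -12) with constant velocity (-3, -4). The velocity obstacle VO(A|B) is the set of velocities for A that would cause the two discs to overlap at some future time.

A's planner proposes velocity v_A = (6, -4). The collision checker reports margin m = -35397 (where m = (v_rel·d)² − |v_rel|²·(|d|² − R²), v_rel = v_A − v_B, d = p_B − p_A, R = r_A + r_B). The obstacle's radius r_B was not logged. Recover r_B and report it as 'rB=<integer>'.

m = -35397
d = (20, -21);  v_rel = (9, 0),  |v_rel|² = 81
v_rel×d = (9)·(-21) − (0)·(20) = -189
since m = R²·81 − (-189)²:  R² = (35721 + -35397) / 81 = 4
R = √4 = 2  ⇒  r_B = 2 − 1 = 1

rB=1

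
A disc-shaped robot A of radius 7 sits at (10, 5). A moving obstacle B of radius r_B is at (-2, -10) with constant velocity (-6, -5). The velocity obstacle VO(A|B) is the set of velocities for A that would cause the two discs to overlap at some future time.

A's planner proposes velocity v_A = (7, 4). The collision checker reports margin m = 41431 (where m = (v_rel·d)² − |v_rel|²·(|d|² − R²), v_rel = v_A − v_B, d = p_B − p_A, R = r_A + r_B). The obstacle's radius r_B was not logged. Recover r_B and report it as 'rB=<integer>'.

m = 41431
d = (-12, -15);  v_rel = (13, 9),  |v_rel|² = 250
v_rel×d = (13)·(-15) − (9)·(-12) = -87
since m = R²·250 − (-87)²:  R² = (7569 + 41431) / 250 = 196
R = √196 = 14  ⇒  r_B = 14 − 7 = 7

rB=7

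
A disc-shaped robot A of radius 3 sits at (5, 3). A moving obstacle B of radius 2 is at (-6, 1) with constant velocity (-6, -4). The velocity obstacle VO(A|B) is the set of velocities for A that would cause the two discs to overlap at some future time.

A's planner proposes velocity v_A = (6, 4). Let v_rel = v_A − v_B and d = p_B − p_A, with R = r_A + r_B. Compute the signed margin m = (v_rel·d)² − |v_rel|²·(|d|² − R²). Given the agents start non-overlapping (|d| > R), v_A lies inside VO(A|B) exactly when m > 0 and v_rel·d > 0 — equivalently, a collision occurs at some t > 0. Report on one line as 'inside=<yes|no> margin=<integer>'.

d = (-11, -2),  |d|² = 125;  R = 3+2 = 5,  c = 125−5² = 100
v_rel = (12, 8),  |v_rel|² = 208;  v_rel·d = (12)·(-11) + (8)·(-2) = -148
208·t² + 296·t + 100 = 0  ⇒  m = (-148)² − 208·100 = 1104
m = 1104 > 0,  v_rel·d = -148 < 0  ⇒  outside

inside=no margin=1104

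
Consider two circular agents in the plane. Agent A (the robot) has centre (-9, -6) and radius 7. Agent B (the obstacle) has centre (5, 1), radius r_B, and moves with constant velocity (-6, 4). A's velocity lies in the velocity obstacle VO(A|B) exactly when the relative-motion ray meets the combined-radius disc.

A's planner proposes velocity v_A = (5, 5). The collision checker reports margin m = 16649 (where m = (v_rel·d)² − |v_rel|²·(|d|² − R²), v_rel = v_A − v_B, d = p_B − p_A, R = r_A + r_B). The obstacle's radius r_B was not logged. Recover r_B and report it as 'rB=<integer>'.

m = 16649
d = (14, 7);  v_rel = (11, 1),  |v_rel|² = 122
v_rel×d = (11)·(7) − (1)·(14) = 63
since m = R²·122 − 63²:  R² = (3969 + 16649) / 122 = 169
R = √169 = 13  ⇒  r_B = 13 − 7 = 6

rB=6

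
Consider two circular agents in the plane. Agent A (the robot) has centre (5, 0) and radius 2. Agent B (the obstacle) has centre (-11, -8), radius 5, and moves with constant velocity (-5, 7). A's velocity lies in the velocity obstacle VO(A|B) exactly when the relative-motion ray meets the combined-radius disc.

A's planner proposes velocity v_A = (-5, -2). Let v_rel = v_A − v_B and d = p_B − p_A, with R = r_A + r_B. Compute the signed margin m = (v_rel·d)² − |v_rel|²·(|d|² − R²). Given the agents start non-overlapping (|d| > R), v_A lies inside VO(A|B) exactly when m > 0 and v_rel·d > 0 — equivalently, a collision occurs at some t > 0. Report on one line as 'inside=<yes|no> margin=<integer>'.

d = (-16, -8),  |d|² = 320;  R = 2+5 = 7,  c = 320−7² = 271
v_rel = (0, -9),  |v_rel|² = 81;  v_rel·d = (0)·(-16) + (-9)·(-8) = 72
81·t² − 144·t + 271 = 0  ⇒  m = 72² − 81·271 = -16767
m = -16767 < 0,  v_rel·d = 72 > 0  ⇒  outside

inside=no margin=-16767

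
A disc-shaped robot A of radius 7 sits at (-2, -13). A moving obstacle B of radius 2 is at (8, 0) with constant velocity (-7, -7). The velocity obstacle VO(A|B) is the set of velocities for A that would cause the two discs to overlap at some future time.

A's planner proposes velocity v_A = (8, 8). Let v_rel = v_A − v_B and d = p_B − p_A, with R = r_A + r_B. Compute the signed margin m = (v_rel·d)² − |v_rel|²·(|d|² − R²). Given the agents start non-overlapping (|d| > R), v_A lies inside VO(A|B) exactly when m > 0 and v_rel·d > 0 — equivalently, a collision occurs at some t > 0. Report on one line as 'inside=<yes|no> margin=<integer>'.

d = (10, 13),  |d|² = 269;  R = 7+2 = 9,  c = 269−9² = 188
v_rel = (15, 15),  |v_rel|² = 450;  v_rel·d = (15)·(10) + (15)·(13) = 345
450·t² − 690·t + 188 = 0  ⇒  m = 345² − 450·188 = 34425
m = 34425 > 0,  v_rel·d = 345 > 0  ⇒  inside

inside=yes margin=34425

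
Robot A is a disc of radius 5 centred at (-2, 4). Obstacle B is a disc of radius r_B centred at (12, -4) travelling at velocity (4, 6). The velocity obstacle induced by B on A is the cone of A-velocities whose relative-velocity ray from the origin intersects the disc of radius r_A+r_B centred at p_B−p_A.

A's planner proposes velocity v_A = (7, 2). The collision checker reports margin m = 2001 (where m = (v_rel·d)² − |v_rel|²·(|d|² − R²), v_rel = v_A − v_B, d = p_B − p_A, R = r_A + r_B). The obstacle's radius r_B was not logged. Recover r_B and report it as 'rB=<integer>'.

m = 2001
d = (14, -8);  v_rel = (3, -4),  |v_rel|² = 25
v_rel×d = (3)·(-8) − (-4)·(14) = 32
since m = R²·25 − 32²:  R² = (1024 + 2001) / 25 = 121
R = √121 = 11  ⇒  r_B = 11 − 5 = 6

rB=6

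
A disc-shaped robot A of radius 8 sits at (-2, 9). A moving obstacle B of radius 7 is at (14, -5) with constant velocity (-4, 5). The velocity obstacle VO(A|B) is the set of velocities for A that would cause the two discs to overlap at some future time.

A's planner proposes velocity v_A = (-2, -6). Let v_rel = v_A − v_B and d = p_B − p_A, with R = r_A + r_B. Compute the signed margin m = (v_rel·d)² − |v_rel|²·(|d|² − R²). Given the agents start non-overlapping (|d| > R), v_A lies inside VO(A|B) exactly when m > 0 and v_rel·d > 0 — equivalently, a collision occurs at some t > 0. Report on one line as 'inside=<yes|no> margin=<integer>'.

d = (16, -14),  |d|² = 452;  R = 8+7 = 15,  c = 452−15² = 227
v_rel = (2, -11),  |v_rel|² = 125;  v_rel·d = (2)·(16) + (-11)·(-14) = 186
125·t² − 372·t + 227 = 0  ⇒  m = 186² − 125·227 = 6221
m = 6221 > 0,  v_rel·d = 186 > 0  ⇒  inside

inside=yes margin=6221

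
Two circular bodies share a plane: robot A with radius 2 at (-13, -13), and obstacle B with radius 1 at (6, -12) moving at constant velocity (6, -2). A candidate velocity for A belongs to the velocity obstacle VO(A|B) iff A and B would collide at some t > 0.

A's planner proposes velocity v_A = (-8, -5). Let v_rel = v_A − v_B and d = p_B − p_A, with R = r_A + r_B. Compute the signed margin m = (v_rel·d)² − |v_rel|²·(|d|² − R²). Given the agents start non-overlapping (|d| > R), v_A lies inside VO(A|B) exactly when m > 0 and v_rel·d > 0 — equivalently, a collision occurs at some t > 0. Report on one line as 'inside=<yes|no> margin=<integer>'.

d = (19, 1),  |d|² = 362;  R = 2+1 = 3,  c = 362−3² = 353
v_rel = (-14, -3),  |v_rel|² = 205;  v_rel·d = (-14)·(19) + (-3)·(1) = -269
205·t² + 538·t + 353 = 0  ⇒  m = (-269)² − 205·353 = -4
m = -4 < 0,  v_rel·d = -269 < 0  ⇒  outside

inside=no margin=-4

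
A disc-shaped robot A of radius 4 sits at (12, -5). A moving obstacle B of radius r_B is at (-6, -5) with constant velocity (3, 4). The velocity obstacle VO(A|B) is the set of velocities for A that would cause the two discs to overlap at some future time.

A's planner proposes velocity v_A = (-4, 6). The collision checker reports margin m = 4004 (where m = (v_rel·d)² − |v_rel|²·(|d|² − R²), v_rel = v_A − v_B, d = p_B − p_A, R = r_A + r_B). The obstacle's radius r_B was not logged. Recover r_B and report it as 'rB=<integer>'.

m = 4004
d = (-18, 0);  v_rel = (-7, 2),  |v_rel|² = 53
v_rel×d = (-7)·(0) − (2)·(-18) = 36
since m = R²·53 − 36²:  R² = (1296 + 4004) / 53 = 100
R = √100 = 10  ⇒  r_B = 10 − 4 = 6

rB=6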